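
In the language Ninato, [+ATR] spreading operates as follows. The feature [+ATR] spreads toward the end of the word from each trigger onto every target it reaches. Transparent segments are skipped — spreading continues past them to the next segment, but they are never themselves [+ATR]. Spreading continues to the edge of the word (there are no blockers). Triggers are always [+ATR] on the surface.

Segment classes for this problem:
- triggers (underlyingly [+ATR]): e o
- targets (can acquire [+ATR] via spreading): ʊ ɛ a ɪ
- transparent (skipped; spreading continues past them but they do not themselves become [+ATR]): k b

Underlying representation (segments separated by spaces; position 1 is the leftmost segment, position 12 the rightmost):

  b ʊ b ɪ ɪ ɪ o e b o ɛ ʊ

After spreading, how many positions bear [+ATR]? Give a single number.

5

From /o/ at 7 rightward: 8 /e/ is itself a trigger — this domain ends here.
From /e/ at 8 rightward: 9 /b/ transparent; 10 /o/ is itself a trigger — this domain ends here.
From /o/ at 10 rightward: 11 /ɛ/ → [+ATR]; 12 /ʊ/ → [+ATR]; word edge.
Targets with no active source: positions 2 4 5 6 stay [-ATR].
[+ATR] positions on the surface: 7 8 10 11 12.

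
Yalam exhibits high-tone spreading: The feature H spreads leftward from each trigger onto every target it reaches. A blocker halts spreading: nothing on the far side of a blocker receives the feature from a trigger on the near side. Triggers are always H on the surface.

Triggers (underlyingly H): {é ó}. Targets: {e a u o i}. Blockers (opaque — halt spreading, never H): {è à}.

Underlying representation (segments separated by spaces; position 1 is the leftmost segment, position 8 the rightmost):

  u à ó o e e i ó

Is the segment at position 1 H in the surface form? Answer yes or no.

From /ó/ at 3 leftward: 2 /à/ blocks.
From /ó/ at 8 leftward: 7 /i/ → H; 6 /e/ → H; 5 /e/ → H; 4 /o/ → H; 3 /ó/ is itself a trigger — this domain ends here.
Target with no active source: position 1 stays [-high tone].
H positions on the surface: 3 4 5 6 7 8.

no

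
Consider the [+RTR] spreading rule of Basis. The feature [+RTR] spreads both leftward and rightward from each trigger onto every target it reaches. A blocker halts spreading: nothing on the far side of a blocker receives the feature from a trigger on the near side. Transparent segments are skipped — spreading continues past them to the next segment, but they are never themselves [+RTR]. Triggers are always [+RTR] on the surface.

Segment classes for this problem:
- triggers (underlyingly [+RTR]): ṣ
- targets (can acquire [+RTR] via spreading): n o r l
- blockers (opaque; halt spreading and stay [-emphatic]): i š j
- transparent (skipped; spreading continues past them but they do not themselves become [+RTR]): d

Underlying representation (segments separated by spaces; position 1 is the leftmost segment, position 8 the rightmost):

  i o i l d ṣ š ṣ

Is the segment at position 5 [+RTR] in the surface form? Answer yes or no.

From /ṣ/ at 6 rightward: 7 /š/ blocks.
From /ṣ/ at 6 leftward: 5 /d/ transparent; 4 /l/ → [+RTR]; 3 /i/ blocks.
From /ṣ/ at 8 rightward: word edge.
From /ṣ/ at 8 leftward: 7 /š/ blocks.
Target with no active source: position 2 stays [-emphatic].
[+RTR] positions on the surface: 4 6 8.

no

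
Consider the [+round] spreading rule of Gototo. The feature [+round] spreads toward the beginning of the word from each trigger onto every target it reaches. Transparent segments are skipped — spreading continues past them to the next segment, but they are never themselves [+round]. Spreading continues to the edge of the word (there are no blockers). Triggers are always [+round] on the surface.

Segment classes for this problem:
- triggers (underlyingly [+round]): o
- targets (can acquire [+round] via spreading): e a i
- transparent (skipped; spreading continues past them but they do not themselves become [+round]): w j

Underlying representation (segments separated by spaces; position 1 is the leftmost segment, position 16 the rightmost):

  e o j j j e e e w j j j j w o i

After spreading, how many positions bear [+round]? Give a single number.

6

From /o/ at 2 leftward: 1 /e/ → [+round]; word edge.
From /o/ at 15 leftward: 14 /w/ transparent; 13 /j/ transparent; 12 /j/ transparent; 11 /j/ transparent; 10 /j/ transparent; 9 /w/ transparent; 8 /e/ → [+round]; 7 /e/ → [+round]; 6 /e/ → [+round]; 5 /j/ transparent; 4 /j/ transparent; 3 /j/ transparent; 2 /o/ is itself a trigger — this domain ends here.
Target with no active source: position 16 stays [-round].
[+round] positions on the surface: 1 2 6 7 8 15.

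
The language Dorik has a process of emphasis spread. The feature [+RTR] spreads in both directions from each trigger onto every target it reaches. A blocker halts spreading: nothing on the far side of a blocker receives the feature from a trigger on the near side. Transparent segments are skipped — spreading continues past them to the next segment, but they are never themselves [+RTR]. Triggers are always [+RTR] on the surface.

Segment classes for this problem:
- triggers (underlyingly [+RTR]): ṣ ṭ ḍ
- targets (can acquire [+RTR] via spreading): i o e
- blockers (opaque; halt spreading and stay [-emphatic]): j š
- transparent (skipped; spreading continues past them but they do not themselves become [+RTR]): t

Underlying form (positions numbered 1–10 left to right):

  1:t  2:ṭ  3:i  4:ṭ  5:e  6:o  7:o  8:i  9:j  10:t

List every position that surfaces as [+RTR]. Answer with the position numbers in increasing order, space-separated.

From /ṭ/ at 2 rightward: 3 /i/ → [+RTR]; 4 /ṭ/ is itself a trigger — this domain ends here.
From /ṭ/ at 2 leftward: 1 /t/ transparent; word edge.
From /ṭ/ at 4 rightward: 5 /e/ → [+RTR]; 6 /o/ → [+RTR]; 7 /o/ → [+RTR]; 8 /i/ → [+RTR]; 9 /j/ blocks.
From /ṭ/ at 4 leftward: 3 /i/ → [+RTR]; 2 /ṭ/ is itself a trigger — this domain ends here.

2 3 4 5 6 7 8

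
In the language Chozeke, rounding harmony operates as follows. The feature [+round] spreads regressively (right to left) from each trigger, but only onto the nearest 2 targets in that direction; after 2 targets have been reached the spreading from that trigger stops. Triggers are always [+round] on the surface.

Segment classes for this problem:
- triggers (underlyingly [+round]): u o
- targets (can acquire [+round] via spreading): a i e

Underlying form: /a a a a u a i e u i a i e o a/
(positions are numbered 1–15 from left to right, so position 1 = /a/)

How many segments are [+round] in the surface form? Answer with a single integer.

9

From /u/ at 5 leftward: 4 /a/ → [+round]; 3 /a/ → [+round]; bound reached.
From /u/ at 9 leftward: 8 /e/ → [+round]; 7 /i/ → [+round]; bound reached.
From /o/ at 14 leftward: 13 /e/ → [+round]; 12 /i/ → [+round]; bound reached.
Targets with no active source: positions 1 2 6 10 11 15 stay [-round].
[+round] positions on the surface: 3 4 5 7 8 9 12 13 14.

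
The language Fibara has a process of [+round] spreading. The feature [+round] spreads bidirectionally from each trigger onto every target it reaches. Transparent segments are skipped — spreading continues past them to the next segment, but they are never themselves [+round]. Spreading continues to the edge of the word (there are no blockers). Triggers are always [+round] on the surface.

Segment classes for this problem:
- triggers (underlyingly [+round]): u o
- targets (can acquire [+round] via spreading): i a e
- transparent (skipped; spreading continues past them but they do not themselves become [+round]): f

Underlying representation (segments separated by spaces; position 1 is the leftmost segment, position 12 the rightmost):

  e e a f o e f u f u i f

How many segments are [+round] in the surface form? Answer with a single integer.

8

From /o/ at 5 rightward: 6 /e/ → [+round]; 7 /f/ transparent; 8 /u/ is itself a trigger — this domain ends here.
From /o/ at 5 leftward: 4 /f/ transparent; 3 /a/ → [+round]; 2 /e/ → [+round]; 1 /e/ → [+round]; word edge.
From /u/ at 8 rightward: 9 /f/ transparent; 10 /u/ is itself a trigger — this domain ends here.
From /u/ at 8 leftward: 7 /f/ transparent; 6 /e/ → [+round]; 5 /o/ is itself a trigger — this domain ends here.
From /u/ at 10 rightward: 11 /i/ → [+round]; 12 /f/ transparent; word edge.
From /u/ at 10 leftward: 9 /f/ transparent; 8 /u/ is itself a trigger — this domain ends here.
[+round] positions on the surface: 1 2 3 5 6 8 10 11.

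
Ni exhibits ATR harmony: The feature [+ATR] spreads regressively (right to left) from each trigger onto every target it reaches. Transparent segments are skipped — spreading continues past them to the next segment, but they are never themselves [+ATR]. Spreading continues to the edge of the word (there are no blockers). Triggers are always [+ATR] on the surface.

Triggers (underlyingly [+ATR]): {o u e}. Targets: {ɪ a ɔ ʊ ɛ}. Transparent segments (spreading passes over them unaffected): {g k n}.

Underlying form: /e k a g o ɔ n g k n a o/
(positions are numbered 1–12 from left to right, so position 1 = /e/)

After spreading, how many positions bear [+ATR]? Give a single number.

6

From /e/ at 1 leftward: word edge.
From /o/ at 5 leftward: 4 /g/ transparent; 3 /a/ → [+ATR]; 2 /k/ transparent; 1 /e/ is itself a trigger — this domain ends here.
From /o/ at 12 leftward: 11 /a/ → [+ATR]; 10 /n/ transparent; 9 /k/ transparent; 8 /g/ transparent; 7 /n/ transparent; 6 /ɔ/ → [+ATR]; 5 /o/ is itself a trigger — this domain ends here.
[+ATR] positions on the surface: 1 3 5 6 11 12.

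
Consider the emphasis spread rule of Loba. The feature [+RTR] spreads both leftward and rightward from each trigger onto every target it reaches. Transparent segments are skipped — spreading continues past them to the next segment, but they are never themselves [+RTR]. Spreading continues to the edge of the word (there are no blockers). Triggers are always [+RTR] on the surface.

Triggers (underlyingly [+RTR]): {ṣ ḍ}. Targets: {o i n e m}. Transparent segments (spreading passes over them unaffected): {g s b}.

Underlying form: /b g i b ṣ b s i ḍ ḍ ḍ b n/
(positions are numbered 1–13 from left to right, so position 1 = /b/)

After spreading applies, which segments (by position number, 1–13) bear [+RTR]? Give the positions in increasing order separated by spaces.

3 5 8 9 10 11 13

From /ṣ/ at 5 rightward: 6 /b/ transparent; 7 /s/ transparent; 8 /i/ → [+RTR]; 9 /ḍ/ is itself a trigger — this domain ends here.
From /ṣ/ at 5 leftward: 4 /b/ transparent; 3 /i/ → [+RTR]; 2 /g/ transparent; 1 /b/ transparent; word edge.
From /ḍ/ at 9 rightward: 10 /ḍ/ is itself a trigger — this domain ends here.
From /ḍ/ at 9 leftward: 8 /i/ → [+RTR]; 7 /s/ transparent; 6 /b/ transparent; 5 /ṣ/ is itself a trigger — this domain ends here.
From /ḍ/ at 10 rightward: 11 /ḍ/ is itself a trigger — this domain ends here.
From /ḍ/ at 10 leftward: 9 /ḍ/ is itself a trigger — this domain ends here.
From /ḍ/ at 11 rightward: 12 /b/ transparent; 13 /n/ → [+RTR]; word edge.
From /ḍ/ at 11 leftward: 10 /ḍ/ is itself a trigger — this domain ends here.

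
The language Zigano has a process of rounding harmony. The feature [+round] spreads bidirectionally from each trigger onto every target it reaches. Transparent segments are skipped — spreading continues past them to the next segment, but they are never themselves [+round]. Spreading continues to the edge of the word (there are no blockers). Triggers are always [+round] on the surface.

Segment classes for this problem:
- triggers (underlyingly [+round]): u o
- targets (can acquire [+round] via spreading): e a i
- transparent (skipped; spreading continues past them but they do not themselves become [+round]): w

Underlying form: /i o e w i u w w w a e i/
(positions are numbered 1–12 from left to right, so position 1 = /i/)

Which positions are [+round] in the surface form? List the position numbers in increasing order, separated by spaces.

From /o/ at 2 rightward: 3 /e/ → [+round]; 4 /w/ transparent; 5 /i/ → [+round]; 6 /u/ is itself a trigger — this domain ends here.
From /o/ at 2 leftward: 1 /i/ → [+round]; word edge.
From /u/ at 6 rightward: 7 /w/ transparent; 8 /w/ transparent; 9 /w/ transparent; 10 /a/ → [+round]; 11 /e/ → [+round]; 12 /i/ → [+round]; word edge.
From /u/ at 6 leftward: 5 /i/ → [+round]; 4 /w/ transparent; 3 /e/ → [+round]; 2 /o/ is itself a trigger — this domain ends here.

1 2 3 5 6 10 11 12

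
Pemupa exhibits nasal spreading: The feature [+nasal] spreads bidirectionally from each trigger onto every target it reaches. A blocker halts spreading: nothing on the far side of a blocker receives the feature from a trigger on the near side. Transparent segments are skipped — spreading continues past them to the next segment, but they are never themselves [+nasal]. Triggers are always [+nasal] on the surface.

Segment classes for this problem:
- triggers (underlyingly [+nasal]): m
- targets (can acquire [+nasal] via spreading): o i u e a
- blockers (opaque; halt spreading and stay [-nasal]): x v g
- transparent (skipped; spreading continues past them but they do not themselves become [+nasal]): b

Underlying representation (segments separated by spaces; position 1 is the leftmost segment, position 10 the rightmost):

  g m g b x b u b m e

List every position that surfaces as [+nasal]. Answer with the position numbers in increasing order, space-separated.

2 7 9 10

From /m/ at 2 rightward: 3 /g/ blocks.
From /m/ at 2 leftward: 1 /g/ blocks.
From /m/ at 9 rightward: 10 /e/ → [+nasal]; word edge.
From /m/ at 9 leftward: 8 /b/ transparent; 7 /u/ → [+nasal]; 6 /b/ transparent; 5 /x/ blocks.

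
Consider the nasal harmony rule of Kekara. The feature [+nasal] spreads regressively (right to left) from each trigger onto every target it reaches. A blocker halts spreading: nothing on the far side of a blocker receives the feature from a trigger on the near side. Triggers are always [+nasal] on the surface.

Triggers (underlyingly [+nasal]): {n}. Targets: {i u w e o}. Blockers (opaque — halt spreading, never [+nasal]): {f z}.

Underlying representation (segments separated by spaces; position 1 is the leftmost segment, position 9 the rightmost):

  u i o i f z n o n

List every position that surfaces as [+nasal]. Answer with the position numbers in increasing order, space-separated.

7 8 9

From /n/ at 7 leftward: 6 /z/ blocks.
From /n/ at 9 leftward: 8 /o/ → [+nasal]; 7 /n/ is itself a trigger — this domain ends here.
Targets with no active source: positions 1 2 3 4 stay [-nasal].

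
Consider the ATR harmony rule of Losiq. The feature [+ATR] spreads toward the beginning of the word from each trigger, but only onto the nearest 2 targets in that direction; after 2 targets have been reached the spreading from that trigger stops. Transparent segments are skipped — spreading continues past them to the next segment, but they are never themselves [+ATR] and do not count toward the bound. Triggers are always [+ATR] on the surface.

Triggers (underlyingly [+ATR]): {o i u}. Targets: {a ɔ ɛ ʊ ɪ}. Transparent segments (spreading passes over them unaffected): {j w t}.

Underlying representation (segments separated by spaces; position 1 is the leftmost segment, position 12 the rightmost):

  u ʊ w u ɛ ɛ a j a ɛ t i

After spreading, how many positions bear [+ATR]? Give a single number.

From /u/ at 1 leftward: word edge.
From /u/ at 4 leftward: 3 /w/ transparent; 2 /ʊ/ → [+ATR]; 1 /u/ is itself a trigger — this domain ends here.
From /i/ at 12 leftward: 11 /t/ transparent; 10 /ɛ/ → [+ATR]; 9 /a/ → [+ATR]; bound reached.
Targets with no active source: positions 5 6 7 stay [-ATR].
[+ATR] positions on the surface: 1 2 4 9 10 12.

6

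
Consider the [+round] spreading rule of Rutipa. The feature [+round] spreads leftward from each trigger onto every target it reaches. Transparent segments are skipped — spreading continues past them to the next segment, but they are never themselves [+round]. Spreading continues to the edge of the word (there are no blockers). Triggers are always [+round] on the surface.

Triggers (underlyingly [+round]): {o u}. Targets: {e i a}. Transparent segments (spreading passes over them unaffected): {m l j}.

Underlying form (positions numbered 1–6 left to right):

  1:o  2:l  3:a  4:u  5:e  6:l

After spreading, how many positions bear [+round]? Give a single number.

From /o/ at 1 leftward: word edge.
From /u/ at 4 leftward: 3 /a/ → [+round]; 2 /l/ transparent; 1 /o/ is itself a trigger — this domain ends here.
Target with no active source: position 5 stays [-round].
[+round] positions on the surface: 1 3 4.

3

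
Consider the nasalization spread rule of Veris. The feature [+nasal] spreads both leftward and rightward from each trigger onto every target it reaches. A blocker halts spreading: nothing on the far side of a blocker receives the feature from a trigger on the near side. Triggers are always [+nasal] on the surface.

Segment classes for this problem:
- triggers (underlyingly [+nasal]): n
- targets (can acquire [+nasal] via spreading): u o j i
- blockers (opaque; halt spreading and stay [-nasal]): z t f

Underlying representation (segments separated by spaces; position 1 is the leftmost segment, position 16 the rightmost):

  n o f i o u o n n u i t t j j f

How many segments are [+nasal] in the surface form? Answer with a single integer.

From /n/ at 1 rightward: 2 /o/ → [+nasal]; 3 /f/ blocks.
From /n/ at 1 leftward: word edge.
From /n/ at 8 rightward: 9 /n/ is itself a trigger — this domain ends here.
From /n/ at 8 leftward: 7 /o/ → [+nasal]; 6 /u/ → [+nasal]; 5 /o/ → [+nasal]; 4 /i/ → [+nasal]; 3 /f/ blocks.
From /n/ at 9 rightward: 10 /u/ → [+nasal]; 11 /i/ → [+nasal]; 12 /t/ blocks.
From /n/ at 9 leftward: 8 /n/ is itself a trigger — this domain ends here.
Targets with no active source: positions 14 15 stay [-nasal].
[+nasal] positions on the surface: 1 2 4 5 6 7 8 9 10 11.

10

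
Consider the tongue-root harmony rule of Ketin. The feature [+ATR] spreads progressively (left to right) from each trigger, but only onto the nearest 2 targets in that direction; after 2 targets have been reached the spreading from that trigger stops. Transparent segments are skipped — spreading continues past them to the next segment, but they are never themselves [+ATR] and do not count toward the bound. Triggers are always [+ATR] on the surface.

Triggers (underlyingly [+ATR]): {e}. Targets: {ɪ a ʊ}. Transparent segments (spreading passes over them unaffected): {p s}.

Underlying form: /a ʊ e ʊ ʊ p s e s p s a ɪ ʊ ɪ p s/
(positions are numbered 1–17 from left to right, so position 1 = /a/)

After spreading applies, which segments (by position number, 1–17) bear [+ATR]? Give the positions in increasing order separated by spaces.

From /e/ at 3 rightward: 4 /ʊ/ → [+ATR]; 5 /ʊ/ → [+ATR]; bound reached.
From /e/ at 8 rightward: 9 /s/ transparent; 10 /p/ transparent; 11 /s/ transparent; 12 /a/ → [+ATR]; 13 /ɪ/ → [+ATR]; bound reached.
Targets with no active source: positions 1 2 14 15 stay [-ATR].

3 4 5 8 12 13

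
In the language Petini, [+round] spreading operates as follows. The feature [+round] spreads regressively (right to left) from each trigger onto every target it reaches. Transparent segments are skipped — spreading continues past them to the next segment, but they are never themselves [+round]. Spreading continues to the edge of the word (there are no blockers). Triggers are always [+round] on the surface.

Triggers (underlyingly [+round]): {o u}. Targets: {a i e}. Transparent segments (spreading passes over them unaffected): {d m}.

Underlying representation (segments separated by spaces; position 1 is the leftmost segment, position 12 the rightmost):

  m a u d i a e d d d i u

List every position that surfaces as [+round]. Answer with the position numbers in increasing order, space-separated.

2 3 5 6 7 11 12

From /u/ at 3 leftward: 2 /a/ → [+round]; 1 /m/ transparent; word edge.
From /u/ at 12 leftward: 11 /i/ → [+round]; 10 /d/ transparent; 9 /d/ transparent; 8 /d/ transparent; 7 /e/ → [+round]; 6 /a/ → [+round]; 5 /i/ → [+round]; 4 /d/ transparent; 3 /u/ is itself a trigger — this domain ends here.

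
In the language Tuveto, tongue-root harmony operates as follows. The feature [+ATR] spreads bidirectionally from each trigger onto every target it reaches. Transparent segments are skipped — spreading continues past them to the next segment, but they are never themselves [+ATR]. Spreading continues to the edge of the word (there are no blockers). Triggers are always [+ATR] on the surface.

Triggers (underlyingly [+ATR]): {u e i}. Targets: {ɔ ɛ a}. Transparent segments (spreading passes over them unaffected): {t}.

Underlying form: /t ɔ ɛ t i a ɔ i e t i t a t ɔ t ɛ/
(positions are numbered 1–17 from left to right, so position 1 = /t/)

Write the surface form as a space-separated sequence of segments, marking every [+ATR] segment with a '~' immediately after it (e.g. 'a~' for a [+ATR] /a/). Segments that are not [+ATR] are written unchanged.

t ɔ~ ɛ~ t i~ a~ ɔ~ i~ e~ t i~ t a~ t ɔ~ t ɛ~

From /i/ at 5 rightward: 6 /a/ → [+ATR]; 7 /ɔ/ → [+ATR]; 8 /i/ is itself a trigger — this domain ends here.
From /i/ at 5 leftward: 4 /t/ transparent; 3 /ɛ/ → [+ATR]; 2 /ɔ/ → [+ATR]; 1 /t/ transparent; word edge.
From /i/ at 8 rightward: 9 /e/ is itself a trigger — this domain ends here.
From /i/ at 8 leftward: 7 /ɔ/ → [+ATR]; 6 /a/ → [+ATR]; 5 /i/ is itself a trigger — this domain ends here.
From /e/ at 9 rightward: 10 /t/ transparent; 11 /i/ is itself a trigger — this domain ends here.
From /e/ at 9 leftward: 8 /i/ is itself a trigger — this domain ends here.
From /i/ at 11 rightward: 12 /t/ transparent; 13 /a/ → [+ATR]; 14 /t/ transparent; 15 /ɔ/ → [+ATR]; 16 /t/ transparent; 17 /ɛ/ → [+ATR]; word edge.
From /i/ at 11 leftward: 10 /t/ transparent; 9 /e/ is itself a trigger — this domain ends here.
[+ATR] positions on the surface: 2 3 5 6 7 8 9 11 13 15 17.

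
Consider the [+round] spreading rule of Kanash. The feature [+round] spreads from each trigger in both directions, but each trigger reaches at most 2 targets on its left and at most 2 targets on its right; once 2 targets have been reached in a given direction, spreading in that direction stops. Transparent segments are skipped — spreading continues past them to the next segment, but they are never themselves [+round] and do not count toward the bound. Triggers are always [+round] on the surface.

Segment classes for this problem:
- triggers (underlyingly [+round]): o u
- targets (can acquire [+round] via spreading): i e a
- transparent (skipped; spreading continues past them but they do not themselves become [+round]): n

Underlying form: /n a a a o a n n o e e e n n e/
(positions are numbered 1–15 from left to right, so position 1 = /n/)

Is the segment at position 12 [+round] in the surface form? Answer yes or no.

From /o/ at 5 rightward: 6 /a/ → [+round]; 7 /n/ transparent; 8 /n/ transparent; 9 /o/ is itself a trigger — this domain ends here.
From /o/ at 5 leftward: 4 /a/ → [+round]; 3 /a/ → [+round]; bound reached.
From /o/ at 9 rightward: 10 /e/ → [+round]; 11 /e/ → [+round]; bound reached.
From /o/ at 9 leftward: 8 /n/ transparent; 7 /n/ transparent; 6 /a/ → [+round]; 5 /o/ is itself a trigger — this domain ends here.
Targets with no active source: positions 2 12 15 stay [-round].
[+round] positions on the surface: 3 4 5 6 9 10 11.

no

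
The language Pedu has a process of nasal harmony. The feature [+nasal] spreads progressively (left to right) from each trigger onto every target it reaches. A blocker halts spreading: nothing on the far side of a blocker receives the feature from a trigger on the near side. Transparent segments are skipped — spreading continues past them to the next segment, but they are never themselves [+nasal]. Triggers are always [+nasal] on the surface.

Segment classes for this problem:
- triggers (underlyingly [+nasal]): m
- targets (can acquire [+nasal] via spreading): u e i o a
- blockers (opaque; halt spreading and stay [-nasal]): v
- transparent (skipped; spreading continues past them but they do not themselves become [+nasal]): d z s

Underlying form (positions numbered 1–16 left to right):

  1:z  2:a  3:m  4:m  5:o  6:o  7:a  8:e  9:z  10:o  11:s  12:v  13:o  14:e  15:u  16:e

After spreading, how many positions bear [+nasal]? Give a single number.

7

From /m/ at 3 rightward: 4 /m/ is itself a trigger — this domain ends here.
From /m/ at 4 rightward: 5 /o/ → [+nasal]; 6 /o/ → [+nasal]; 7 /a/ → [+nasal]; 8 /e/ → [+nasal]; 9 /z/ transparent; 10 /o/ → [+nasal]; 11 /s/ transparent; 12 /v/ blocks.
Targets with no active source: positions 2 13 14 15 16 stay [-nasal].
[+nasal] positions on the surface: 3 4 5 6 7 8 10.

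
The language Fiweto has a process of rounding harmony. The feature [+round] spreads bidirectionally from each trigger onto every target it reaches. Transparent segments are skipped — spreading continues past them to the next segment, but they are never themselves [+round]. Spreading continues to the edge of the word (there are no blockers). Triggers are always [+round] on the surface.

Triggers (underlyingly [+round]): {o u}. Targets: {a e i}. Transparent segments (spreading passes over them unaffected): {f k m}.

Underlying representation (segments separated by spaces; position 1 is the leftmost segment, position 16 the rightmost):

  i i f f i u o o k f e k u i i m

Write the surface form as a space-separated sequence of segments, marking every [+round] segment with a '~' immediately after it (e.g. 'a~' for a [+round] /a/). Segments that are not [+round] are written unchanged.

From /u/ at 6 rightward: 7 /o/ is itself a trigger — this domain ends here.
From /u/ at 6 leftward: 5 /i/ → [+round]; 4 /f/ transparent; 3 /f/ transparent; 2 /i/ → [+round]; 1 /i/ → [+round]; word edge.
From /o/ at 7 rightward: 8 /o/ is itself a trigger — this domain ends here.
From /o/ at 7 leftward: 6 /u/ is itself a trigger — this domain ends here.
From /o/ at 8 rightward: 9 /k/ transparent; 10 /f/ transparent; 11 /e/ → [+round]; 12 /k/ transparent; 13 /u/ is itself a trigger — this domain ends here.
From /o/ at 8 leftward: 7 /o/ is itself a trigger — this domain ends here.
From /u/ at 13 rightward: 14 /i/ → [+round]; 15 /i/ → [+round]; 16 /m/ transparent; word edge.
From /u/ at 13 leftward: 12 /k/ transparent; 11 /e/ → [+round]; 10 /f/ transparent; 9 /k/ transparent; 8 /o/ is itself a trigger — this domain ends here.
[+round] positions on the surface: 1 2 5 6 7 8 11 13 14 15.

i~ i~ f f i~ u~ o~ o~ k f e~ k u~ i~ i~ m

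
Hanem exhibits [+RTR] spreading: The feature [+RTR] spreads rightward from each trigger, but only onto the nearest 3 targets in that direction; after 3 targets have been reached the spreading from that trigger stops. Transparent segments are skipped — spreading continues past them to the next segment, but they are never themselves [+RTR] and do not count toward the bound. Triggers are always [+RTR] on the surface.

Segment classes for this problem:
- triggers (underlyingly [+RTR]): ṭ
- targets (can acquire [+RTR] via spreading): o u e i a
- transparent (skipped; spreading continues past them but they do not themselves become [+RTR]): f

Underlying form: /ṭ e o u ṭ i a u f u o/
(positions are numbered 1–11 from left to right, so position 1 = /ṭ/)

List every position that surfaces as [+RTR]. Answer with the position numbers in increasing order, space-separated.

1 2 3 4 5 6 7 8

From /ṭ/ at 1 rightward: 2 /e/ → [+RTR]; 3 /o/ → [+RTR]; 4 /u/ → [+RTR]; bound reached.
From /ṭ/ at 5 rightward: 6 /i/ → [+RTR]; 7 /a/ → [+RTR]; 8 /u/ → [+RTR]; bound reached.
Targets with no active source: positions 10 11 stay [-emphatic].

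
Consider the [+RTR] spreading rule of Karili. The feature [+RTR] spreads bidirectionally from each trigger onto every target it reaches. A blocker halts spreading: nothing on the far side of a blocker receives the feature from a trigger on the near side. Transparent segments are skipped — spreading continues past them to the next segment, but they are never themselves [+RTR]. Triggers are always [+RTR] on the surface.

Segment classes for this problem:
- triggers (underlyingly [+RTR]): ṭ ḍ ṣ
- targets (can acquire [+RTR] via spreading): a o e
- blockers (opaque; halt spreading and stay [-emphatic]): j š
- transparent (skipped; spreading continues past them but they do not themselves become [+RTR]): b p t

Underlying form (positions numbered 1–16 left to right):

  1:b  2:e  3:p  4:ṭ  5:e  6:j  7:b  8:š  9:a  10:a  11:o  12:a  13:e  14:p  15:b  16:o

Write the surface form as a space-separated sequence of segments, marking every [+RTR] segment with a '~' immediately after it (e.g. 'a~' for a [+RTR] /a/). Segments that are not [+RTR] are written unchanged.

From /ṭ/ at 4 rightward: 5 /e/ → [+RTR]; 6 /j/ blocks.
From /ṭ/ at 4 leftward: 3 /p/ transparent; 2 /e/ → [+RTR]; 1 /b/ transparent; word edge.
Targets with no active source: positions 9 10 11 12 13 16 stay [-emphatic].
[+RTR] positions on the surface: 2 4 5.

b e~ p ṭ~ e~ j b š a a o a e p b o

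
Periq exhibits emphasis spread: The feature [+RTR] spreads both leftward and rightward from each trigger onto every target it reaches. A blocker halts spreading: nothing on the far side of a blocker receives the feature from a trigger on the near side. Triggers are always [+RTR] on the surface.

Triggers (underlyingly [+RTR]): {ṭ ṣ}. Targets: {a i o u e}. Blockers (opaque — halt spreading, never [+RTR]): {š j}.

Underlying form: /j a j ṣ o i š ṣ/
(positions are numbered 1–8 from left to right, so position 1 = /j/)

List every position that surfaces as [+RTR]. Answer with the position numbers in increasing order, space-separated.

4 5 6 8

From /ṣ/ at 4 rightward: 5 /o/ → [+RTR]; 6 /i/ → [+RTR]; 7 /š/ blocks.
From /ṣ/ at 4 leftward: 3 /j/ blocks.
From /ṣ/ at 8 rightward: word edge.
From /ṣ/ at 8 leftward: 7 /š/ blocks.
Target with no active source: position 2 stays [-emphatic].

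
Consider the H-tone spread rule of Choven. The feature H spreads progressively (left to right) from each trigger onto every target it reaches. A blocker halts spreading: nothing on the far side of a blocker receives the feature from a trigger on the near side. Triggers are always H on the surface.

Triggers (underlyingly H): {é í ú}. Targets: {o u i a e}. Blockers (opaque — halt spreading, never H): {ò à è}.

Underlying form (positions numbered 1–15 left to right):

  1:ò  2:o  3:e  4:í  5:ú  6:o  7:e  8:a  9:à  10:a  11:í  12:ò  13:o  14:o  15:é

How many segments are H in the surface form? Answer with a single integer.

From /í/ at 4 rightward: 5 /ú/ is itself a trigger — this domain ends here.
From /ú/ at 5 rightward: 6 /o/ → H; 7 /e/ → H; 8 /a/ → H; 9 /à/ blocks.
From /í/ at 11 rightward: 12 /ò/ blocks.
From /é/ at 15 rightward: word edge.
Targets with no active source: positions 2 3 10 13 14 stay [-high tone].
H positions on the surface: 4 5 6 7 8 11 15.

7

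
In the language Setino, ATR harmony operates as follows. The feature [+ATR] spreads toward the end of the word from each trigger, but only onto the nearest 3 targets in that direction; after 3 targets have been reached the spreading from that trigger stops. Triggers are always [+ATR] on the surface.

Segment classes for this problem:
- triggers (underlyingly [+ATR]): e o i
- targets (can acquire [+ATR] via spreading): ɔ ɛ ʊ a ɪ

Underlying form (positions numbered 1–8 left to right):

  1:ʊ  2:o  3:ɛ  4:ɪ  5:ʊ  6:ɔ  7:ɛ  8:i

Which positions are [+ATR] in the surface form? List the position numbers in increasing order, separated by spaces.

2 3 4 5 8

From /o/ at 2 rightward: 3 /ɛ/ → [+ATR]; 4 /ɪ/ → [+ATR]; 5 /ʊ/ → [+ATR]; bound reached.
From /i/ at 8 rightward: word edge.
Targets with no active source: positions 1 6 7 stay [-ATR].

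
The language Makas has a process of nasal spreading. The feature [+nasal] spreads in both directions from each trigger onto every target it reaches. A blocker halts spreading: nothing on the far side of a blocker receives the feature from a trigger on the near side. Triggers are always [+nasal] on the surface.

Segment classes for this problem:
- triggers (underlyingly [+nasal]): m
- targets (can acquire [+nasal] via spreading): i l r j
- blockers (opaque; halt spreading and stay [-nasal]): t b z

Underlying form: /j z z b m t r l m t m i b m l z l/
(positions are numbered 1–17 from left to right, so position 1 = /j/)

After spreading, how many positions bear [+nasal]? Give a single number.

8

From /m/ at 5 rightward: 6 /t/ blocks.
From /m/ at 5 leftward: 4 /b/ blocks.
From /m/ at 9 rightward: 10 /t/ blocks.
From /m/ at 9 leftward: 8 /l/ → [+nasal]; 7 /r/ → [+nasal]; 6 /t/ blocks.
From /m/ at 11 rightward: 12 /i/ → [+nasal]; 13 /b/ blocks.
From /m/ at 11 leftward: 10 /t/ blocks.
From /m/ at 14 rightward: 15 /l/ → [+nasal]; 16 /z/ blocks.
From /m/ at 14 leftward: 13 /b/ blocks.
Targets with no active source: positions 1 17 stay [-nasal].
[+nasal] positions on the surface: 5 7 8 9 11 12 14 15.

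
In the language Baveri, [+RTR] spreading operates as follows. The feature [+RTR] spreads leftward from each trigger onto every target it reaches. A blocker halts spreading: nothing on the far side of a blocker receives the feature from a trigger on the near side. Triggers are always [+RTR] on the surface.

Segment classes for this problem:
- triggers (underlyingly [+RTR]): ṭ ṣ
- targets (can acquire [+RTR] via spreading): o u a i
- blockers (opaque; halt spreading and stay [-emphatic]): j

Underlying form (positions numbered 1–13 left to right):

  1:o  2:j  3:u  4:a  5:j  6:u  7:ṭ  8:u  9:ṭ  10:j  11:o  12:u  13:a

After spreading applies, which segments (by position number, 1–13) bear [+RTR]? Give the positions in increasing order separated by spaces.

From /ṭ/ at 7 leftward: 6 /u/ → [+RTR]; 5 /j/ blocks.
From /ṭ/ at 9 leftward: 8 /u/ → [+RTR]; 7 /ṭ/ is itself a trigger — this domain ends here.
Targets with no active source: positions 1 3 4 11 12 13 stay [-emphatic].

6 7 8 9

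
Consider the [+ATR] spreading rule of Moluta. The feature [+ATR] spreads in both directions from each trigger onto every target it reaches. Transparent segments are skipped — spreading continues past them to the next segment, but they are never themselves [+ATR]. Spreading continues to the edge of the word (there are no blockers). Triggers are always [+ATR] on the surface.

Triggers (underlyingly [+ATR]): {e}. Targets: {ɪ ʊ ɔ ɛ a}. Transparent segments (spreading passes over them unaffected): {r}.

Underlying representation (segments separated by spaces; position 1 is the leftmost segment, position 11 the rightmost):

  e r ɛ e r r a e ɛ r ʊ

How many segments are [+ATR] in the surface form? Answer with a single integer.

7

From /e/ at 1 rightward: 2 /r/ transparent; 3 /ɛ/ → [+ATR]; 4 /e/ is itself a trigger — this domain ends here.
From /e/ at 1 leftward: word edge.
From /e/ at 4 rightward: 5 /r/ transparent; 6 /r/ transparent; 7 /a/ → [+ATR]; 8 /e/ is itself a trigger — this domain ends here.
From /e/ at 4 leftward: 3 /ɛ/ → [+ATR]; 2 /r/ transparent; 1 /e/ is itself a trigger — this domain ends here.
From /e/ at 8 rightward: 9 /ɛ/ → [+ATR]; 10 /r/ transparent; 11 /ʊ/ → [+ATR]; word edge.
From /e/ at 8 leftward: 7 /a/ → [+ATR]; 6 /r/ transparent; 5 /r/ transparent; 4 /e/ is itself a trigger — this domain ends here.
[+ATR] positions on the surface: 1 3 4 7 8 9 11.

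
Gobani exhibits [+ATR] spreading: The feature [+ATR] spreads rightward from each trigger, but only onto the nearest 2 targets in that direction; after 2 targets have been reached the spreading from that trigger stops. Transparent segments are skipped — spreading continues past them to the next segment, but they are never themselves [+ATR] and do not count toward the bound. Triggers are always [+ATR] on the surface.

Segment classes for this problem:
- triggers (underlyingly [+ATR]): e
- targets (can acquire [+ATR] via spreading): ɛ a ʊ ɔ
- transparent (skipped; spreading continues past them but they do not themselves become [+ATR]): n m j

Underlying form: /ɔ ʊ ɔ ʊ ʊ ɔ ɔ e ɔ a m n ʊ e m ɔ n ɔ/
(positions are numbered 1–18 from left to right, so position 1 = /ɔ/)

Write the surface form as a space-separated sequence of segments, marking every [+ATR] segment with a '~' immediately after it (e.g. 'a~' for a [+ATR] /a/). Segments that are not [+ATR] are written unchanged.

From /e/ at 8 rightward: 9 /ɔ/ → [+ATR]; 10 /a/ → [+ATR]; bound reached.
From /e/ at 14 rightward: 15 /m/ transparent; 16 /ɔ/ → [+ATR]; 17 /n/ transparent; 18 /ɔ/ → [+ATR]; bound reached.
Targets with no active source: positions 1 2 3 4 5 6 7 13 stay [-ATR].
[+ATR] positions on the surface: 8 9 10 14 16 18.

ɔ ʊ ɔ ʊ ʊ ɔ ɔ e~ ɔ~ a~ m n ʊ e~ m ɔ~ n ɔ~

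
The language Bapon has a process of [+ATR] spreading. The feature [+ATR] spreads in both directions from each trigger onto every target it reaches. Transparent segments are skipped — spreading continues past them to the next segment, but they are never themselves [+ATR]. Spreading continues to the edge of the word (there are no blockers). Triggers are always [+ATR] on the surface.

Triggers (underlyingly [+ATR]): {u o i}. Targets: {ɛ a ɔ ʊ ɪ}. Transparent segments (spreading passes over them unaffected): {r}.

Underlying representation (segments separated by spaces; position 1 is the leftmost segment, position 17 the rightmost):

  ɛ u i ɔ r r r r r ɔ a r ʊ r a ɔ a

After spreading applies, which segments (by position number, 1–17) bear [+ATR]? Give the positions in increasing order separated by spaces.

From /u/ at 2 rightward: 3 /i/ is itself a trigger — this domain ends here.
From /u/ at 2 leftward: 1 /ɛ/ → [+ATR]; word edge.
From /i/ at 3 rightward: 4 /ɔ/ → [+ATR]; 5 /r/ transparent; 6 /r/ transparent; 7 /r/ transparent; 8 /r/ transparent; 9 /r/ transparent; 10 /ɔ/ → [+ATR]; 11 /a/ → [+ATR]; 12 /r/ transparent; 13 /ʊ/ → [+ATR]; 14 /r/ transparent; 15 /a/ → [+ATR]; 16 /ɔ/ → [+ATR]; 17 /a/ → [+ATR]; word edge.
From /i/ at 3 leftward: 2 /u/ is itself a trigger — this domain ends here.

1 2 3 4 10 11 13 15 16 17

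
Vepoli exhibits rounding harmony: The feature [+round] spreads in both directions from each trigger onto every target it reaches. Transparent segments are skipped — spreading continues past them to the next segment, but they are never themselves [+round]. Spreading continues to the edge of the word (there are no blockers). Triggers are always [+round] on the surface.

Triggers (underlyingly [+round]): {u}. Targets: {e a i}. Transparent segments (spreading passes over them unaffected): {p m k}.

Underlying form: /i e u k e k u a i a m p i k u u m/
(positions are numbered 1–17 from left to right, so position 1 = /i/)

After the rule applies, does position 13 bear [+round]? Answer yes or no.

yes

From /u/ at 3 rightward: 4 /k/ transparent; 5 /e/ → [+round]; 6 /k/ transparent; 7 /u/ is itself a trigger — this domain ends here.
From /u/ at 3 leftward: 2 /e/ → [+round]; 1 /i/ → [+round]; word edge.
From /u/ at 7 rightward: 8 /a/ → [+round]; 9 /i/ → [+round]; 10 /a/ → [+round]; 11 /m/ transparent; 12 /p/ transparent; 13 /i/ → [+round]; 14 /k/ transparent; 15 /u/ is itself a trigger — this domain ends here.
From /u/ at 7 leftward: 6 /k/ transparent; 5 /e/ → [+round]; 4 /k/ transparent; 3 /u/ is itself a trigger — this domain ends here.
From /u/ at 15 rightward: 16 /u/ is itself a trigger — this domain ends here.
From /u/ at 15 leftward: 14 /k/ transparent; 13 /i/ → [+round]; 12 /p/ transparent; 11 /m/ transparent; 10 /a/ → [+round]; 9 /i/ → [+round]; 8 /a/ → [+round]; 7 /u/ is itself a trigger — this domain ends here.
From /u/ at 16 rightward: 17 /m/ transparent; word edge.
From /u/ at 16 leftward: 15 /u/ is itself a trigger — this domain ends here.
[+round] positions on the surface: 1 2 3 5 7 8 9 10 13 15 16.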